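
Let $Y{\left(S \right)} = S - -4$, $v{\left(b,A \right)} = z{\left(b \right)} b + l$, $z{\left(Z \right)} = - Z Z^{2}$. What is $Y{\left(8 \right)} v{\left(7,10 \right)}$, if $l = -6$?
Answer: $-28884$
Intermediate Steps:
$z{\left(Z \right)} = - Z^{3}$
$v{\left(b,A \right)} = -6 - b^{4}$ ($v{\left(b,A \right)} = - b^{3} b - 6 = - b^{4} - 6 = -6 - b^{4}$)
$Y{\left(S \right)} = 4 + S$ ($Y{\left(S \right)} = S + 4 = 4 + S$)
$Y{\left(8 \right)} v{\left(7,10 \right)} = \left(4 + 8\right) \left(-6 - 7^{4}\right) = 12 \left(-6 - 2401\right) = 12 \left(-2407\right) = -28884$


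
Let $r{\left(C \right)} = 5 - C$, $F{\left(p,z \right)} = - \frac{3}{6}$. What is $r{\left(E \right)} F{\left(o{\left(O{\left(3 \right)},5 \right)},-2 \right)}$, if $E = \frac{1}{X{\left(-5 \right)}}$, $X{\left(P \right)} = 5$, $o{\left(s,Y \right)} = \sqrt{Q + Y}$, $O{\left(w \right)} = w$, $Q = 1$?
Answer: $- \frac{12}{5} \approx -2.4$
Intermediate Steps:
$o{\left(s,Y \right)} = \sqrt{1 + Y}$
$F{\left(p,z \right)} = - \frac{1}{2}$ ($F{\left(p,z \right)} = \left(-3\right) \frac{1}{6} = - \frac{1}{2}$)
$E = \frac{1}{5} \approx 0.2$
$r{\left(E \right)} F{\left(o{\left(O{\left(3 \right)},5 \right)},-2 \right)} = \left(5 - \frac{1}{5}\right) \left(- \frac{1}{2}\right) = \frac{24}{5} \left(- \frac{1}{2}\right) = - \frac{12}{5}$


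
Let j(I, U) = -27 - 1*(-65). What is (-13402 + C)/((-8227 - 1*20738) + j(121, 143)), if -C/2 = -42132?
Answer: -70862/28927 ≈ -2.4497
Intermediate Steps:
C = 84264 (C = -2*(-42132) = 84264)
j(I, U) = 38 (j(I, U) = -27 + 65 = 38)
(-13402 + C)/((-8227 - 1*20738) + j(121, 143)) = (-13402 + 84264)/((-8227 - 1*20738) + 38) = 70862/((-8227 - 20738) + 38) = 70862/(-28965 + 38) = 70862/(-28927) = 70862*(-1/28927) = -70862/28927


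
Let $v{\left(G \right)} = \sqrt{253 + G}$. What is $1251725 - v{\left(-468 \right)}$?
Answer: $1251725 - i \sqrt{215} \approx 1.2517 \cdot 10^{6} - 14.663 i$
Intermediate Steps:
$1251725 - v{\left(-468 \right)} = 1251725 - \sqrt{253 - 468} = 1251725 - \sqrt{-215} = 1251725 - i \sqrt{215}$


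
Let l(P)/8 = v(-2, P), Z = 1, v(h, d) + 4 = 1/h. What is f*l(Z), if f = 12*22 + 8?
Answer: -9792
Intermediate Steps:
v(h, d) = -4 + 1/h
l(P) = -36 (l(P) = 8*(-4 + 1/(-2)) = 8*(-4 - ½) = 8*(-9/2) = -36)
f = 272 (f = 264 + 8 = 272)
f*l(Z) = 272*(-36) = -9792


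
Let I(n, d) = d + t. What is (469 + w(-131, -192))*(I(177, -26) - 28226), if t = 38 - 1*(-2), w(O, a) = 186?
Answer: -18478860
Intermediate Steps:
t = 40 (t = 38 + 2 = 40)
I(n, d) = 40 + d (I(n, d) = d + 40 = 40 + d)
(469 + w(-131, -192))*(I(177, -26) - 28226) = (469 + 186)*((40 - 26) - 28226) = 655*(14 - 28226) = 655*(-28212) = -18478860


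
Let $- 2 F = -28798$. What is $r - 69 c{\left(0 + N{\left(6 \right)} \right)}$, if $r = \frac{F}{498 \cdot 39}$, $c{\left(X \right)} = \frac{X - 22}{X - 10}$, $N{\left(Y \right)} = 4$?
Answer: $- \frac{4005955}{19422} \approx -206.26$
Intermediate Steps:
$F = 14399$ ($F = \left(- \frac{1}{2}\right) \left(-28798\right) = 14399$)
$c{\left(X \right)} = \frac{-22 + X}{-10 + X}$
$r = \frac{14399}{19422}$ ($r = \frac{14399}{498 \cdot 39} = \frac{14399}{19422} \approx 0.74138$)
$r - 69 c{\left(0 + N{\left(6 \right)} \right)} = \frac{14399}{19422} - 69 \frac{-22 + \left(0 + 4\right)}{-10 + \left(0 + 4\right)} = \frac{14399}{19422} - 69 \frac{-22 + 4}{-10 + 4} = \frac{14399}{19422} - 69 \frac{1}{-6} \left(-18\right) = \frac{14399}{19422} - 69 \left(\left(- \frac{1}{6}\right) \left(-18\right)\right) = \frac{14399}{19422} - 69 \cdot 3 = \frac{14399}{19422} - 207 = - \frac{4005955}{19422}$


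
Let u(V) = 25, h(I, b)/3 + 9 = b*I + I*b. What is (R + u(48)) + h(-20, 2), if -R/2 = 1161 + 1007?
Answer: -4578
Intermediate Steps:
h(I, b) = -27 + 6*I*b (h(I, b) = -27 + 3*(b*I + I*b) = -27 + 3*(I*b + I*b) = -27 + 3*(2*I*b) = -27 + 6*I*b)
R = -4336 (R = -2*(1161 + 1007) = -2*2168 = -4336)
(R + u(48)) + h(-20, 2) = (-4336 + 25) + (-27 + 6*(-20)*2) = -4311 + (-27 - 240) = -4311 - 267 = -4578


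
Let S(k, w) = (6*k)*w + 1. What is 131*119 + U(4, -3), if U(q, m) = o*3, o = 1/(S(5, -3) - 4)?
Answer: 483258/31 ≈ 15589.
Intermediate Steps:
S(k, w) = 1 + 6*k*w (S(k, w) = 6*k*w + 1 = 1 + 6*k*w)
o = -1/93 (o = 1/((1 + 6*5*(-3)) - 4) = 1/((1 - 90) - 4) = 1/(-89 - 4) = 1/(-93) = -1/93 ≈ -0.010753)
U(q, m) = -1/31 (U(q, m) = -1/93*3 = -1/31)
131*119 + U(4, -3) = 131*119 - 1/31 = 15589 - 1/31 = 483258/31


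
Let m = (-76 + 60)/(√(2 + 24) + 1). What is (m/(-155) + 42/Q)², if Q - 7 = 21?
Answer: 134424273/60062500 + 185488*√26/15015625 ≈ 2.3011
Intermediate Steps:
Q = 28 (Q = 7 + 21 = 28)
m = -16/(1 + √26) (m = -16/(√26 + 1) = -16/(1 + √26) ≈ -2.6234)
(m/(-155) + 42/Q)² = ((16/25 - 16*√26/25)/(-155) + 42/28)² = ((16/25 - 16*√26/25)*(-1/155) + 42*(1/28))² = ((-16/3875 + 16*√26/3875) + 3/2)² = (11593/7750 + 16*√26/3875)²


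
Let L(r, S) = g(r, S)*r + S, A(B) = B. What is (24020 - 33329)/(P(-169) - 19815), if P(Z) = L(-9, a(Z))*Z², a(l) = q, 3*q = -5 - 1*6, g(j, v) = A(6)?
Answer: 27927/5000498 ≈ 0.0055848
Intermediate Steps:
g(j, v) = 6
q = -11/3 (q = (-5 - 1*6)/3 = (-5 - 6)/3 = (⅓)*(-11) = -11/3 ≈ -3.6667)
a(l) = -11/3
L(r, S) = S + 6*r (L(r, S) = 6*r + S = S + 6*r)
P(Z) = -173*Z²/3 (P(Z) = (-11/3 + 6*(-9))*Z² = (-11/3 - 54)*Z² = -173*Z²/3)
(24020 - 33329)/(P(-169) - 19815) = (24020 - 33329)/(-173/3*(-169)² - 19815) = -9309/(-173/3*28561 - 19815) = -9309/(-4941053/3 - 19815) = -9309/(-5000498/3) = -9309*(-3/5000498) = 27927/5000498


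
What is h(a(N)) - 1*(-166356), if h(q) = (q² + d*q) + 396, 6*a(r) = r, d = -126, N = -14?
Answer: 1503463/9 ≈ 1.6705e+5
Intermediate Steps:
a(r) = r/6
h(q) = 396 + q² - 126*q (h(q) = (q² - 126*q) + 396 = 396 + q² - 126*q)
h(a(N)) - 1*(-166356) = (396 + ((⅙)*(-14))² - 21*(-14)) - 1*(-166356) = (396 + (-7/3)² - 126*(-7/3)) + 166356 = (396 + 49/9 + 294) + 166356 = 6259/9 + 166356 = 1503463/9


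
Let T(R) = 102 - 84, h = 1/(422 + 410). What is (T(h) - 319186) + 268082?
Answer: -51086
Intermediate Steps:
h = 1/832 ≈ 0.0012019
T(R) = 18
(T(h) - 319186) + 268082 = (18 - 319186) + 268082 = -319168 + 268082 = -51086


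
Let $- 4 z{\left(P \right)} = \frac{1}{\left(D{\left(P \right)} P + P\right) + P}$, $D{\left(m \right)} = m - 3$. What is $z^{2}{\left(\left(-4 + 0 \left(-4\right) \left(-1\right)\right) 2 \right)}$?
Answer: $\frac{1}{82944} \approx 1.2056 \cdot 10^{-5}$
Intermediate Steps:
$D{\left(m \right)} = -3 + m$
$z{\left(P \right)} = - \frac{1}{4 \left(2 P + P \left(-3 + P\right)\right)}$ ($z{\left(P \right)} = - \frac{1}{4 \left(\left(\left(-3 + P\right) P + P\right) + P\right)} = - \frac{1}{4 \left(\left(P \left(-3 + P\right) + P\right) + P\right)} = - \frac{1}{4 \left(\left(P + P \left(-3 + P\right)\right) + P\right)} = - \frac{1}{4 \left(2 P + P \left(-3 + P\right)\right)}$)
$z^{2}{\left(\left(-4 + 0 \left(-4\right) \left(-1\right)\right) 2 \right)} = \left(- \frac{1}{4 \left(-4 + 0 \left(-4\right) \left(-1\right)\right) 2 \left(-1 + \left(-4 + 0 \left(-4\right) \left(-1\right)\right) 2\right)}\right)^{2} = \left(- \frac{1}{4 \left(-4 + 0 \left(-1\right)\right) 2 \left(-1 + \left(-4 + 0 \left(-1\right)\right) 2\right)}\right)^{2} = \left(- \frac{1}{4 \left(-4 + 0\right) 2 \left(-1 + \left(-4 + 0\right) 2\right)}\right)^{2} = \left(- \frac{1}{4 \left(\left(-4\right) 2\right) \left(-1 - 8\right)}\right)^{2} = \left(- \frac{1}{4 \left(-8\right) \left(-1 - 8\right)}\right)^{2} = \left(\left(- \frac{1}{4}\right) \left(- \frac{1}{8}\right) \frac{1}{-9}\right)^{2} = \left(\left(- \frac{1}{4}\right) \left(- \frac{1}{8}\right) \left(- \frac{1}{9}\right)\right)^{2} = \left(- \frac{1}{288}\right)^{2} = \frac{1}{82944}$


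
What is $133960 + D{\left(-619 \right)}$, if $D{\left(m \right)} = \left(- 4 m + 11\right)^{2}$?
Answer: $6319129$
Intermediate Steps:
$D{\left(m \right)} = \left(11 - 4 m\right)^{2}$
$133960 + D{\left(-619 \right)} = 133960 + \left(-11 + 4 \left(-619\right)\right)^{2} = 133960 + \left(-11 - 2476\right)^{2} = 133960 + \left(-2487\right)^{2} = 133960 + 6185169 = 6319129$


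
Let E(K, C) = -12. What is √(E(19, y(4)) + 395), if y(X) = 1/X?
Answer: √383 ≈ 19.570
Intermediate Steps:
y(X) = 1/X
√(E(19, y(4)) + 395) = √(-12 + 395) = √383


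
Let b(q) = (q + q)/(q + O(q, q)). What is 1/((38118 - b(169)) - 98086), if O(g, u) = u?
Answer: -1/59969 ≈ -1.6675e-5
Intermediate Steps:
b(q) = 1 (b(q) = (q + q)/(q + q) = (2*q)/((2*q)) = (2*q)*(1/(2*q)) = 1)
1/((38118 - b(169)) - 98086) = 1/((38118 - 1*1) - 98086) = 1/((38118 - 1) - 98086) = 1/(38117 - 98086) = 1/(-59969) = -1/59969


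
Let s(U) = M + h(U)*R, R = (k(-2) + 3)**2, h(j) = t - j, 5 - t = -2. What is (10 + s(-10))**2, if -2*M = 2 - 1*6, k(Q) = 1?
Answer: 80656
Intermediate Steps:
t = 7 (t = 5 - 1*(-2) = 5 + 2 = 7)
h(j) = 7 - j
M = 2 (M = -(2 - 1*6)/2 = -(2 - 6)/2 = -1/2*(-4) = 2)
R = 16 (R = (1 + 3)**2 = 4**2 = 16)
s(U) = 114 - 16*U (s(U) = 2 + (7 - U)*16 = 2 + (112 - 16*U) = 114 - 16*U)
(10 + s(-10))**2 = (10 + (114 - 16*(-10)))**2 = (10 + (114 + 160))**2 = (10 + 274)**2 = 284**2 = 80656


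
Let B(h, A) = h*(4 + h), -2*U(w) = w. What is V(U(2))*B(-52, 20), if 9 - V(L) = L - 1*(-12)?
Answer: -4992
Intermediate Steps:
U(w) = -w/2
V(L) = -3 - L (V(L) = 9 - (L - 1*(-12)) = 9 - (L + 12) = 9 - (12 + L) = 9 + (-12 - L) = -3 - L)
V(U(2))*B(-52, 20) = (-3 - (-1)*2/2)*(-52*(4 - 52)) = (-3 - 1*(-1))*(-52*(-48)) = (-3 + 1)*2496 = -2*2496 = -4992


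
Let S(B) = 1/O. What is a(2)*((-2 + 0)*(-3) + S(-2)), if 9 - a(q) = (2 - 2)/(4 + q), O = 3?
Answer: 57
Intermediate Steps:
S(B) = ⅓ (S(B) = 1/3 = ⅓)
a(q) = 9 (a(q) = 9 - (2 - 2)/(4 + q) = 9 - 0/(4 + q) = 9 - 1*0 = 9 + 0 = 9)
a(2)*((-2 + 0)*(-3) + S(-2)) = 9*((-2 + 0)*(-3) + ⅓) = 9*(-2*(-3) + ⅓) = 9*(6 + ⅓) = 9*(19/3) = 57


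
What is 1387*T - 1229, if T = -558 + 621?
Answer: 86152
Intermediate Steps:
T = 63
1387*T - 1229 = 1387*63 - 1229 = 87381 - 1229 = 86152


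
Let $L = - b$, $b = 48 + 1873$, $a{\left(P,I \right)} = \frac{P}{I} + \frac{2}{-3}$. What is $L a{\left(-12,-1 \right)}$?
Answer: $- \frac{65314}{3} \approx -21771.0$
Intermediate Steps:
$a{\left(P,I \right)} = - \frac{2}{3} + \frac{P}{I}$ ($a{\left(P,I \right)} = \frac{P}{I} + 2 \left(- \frac{1}{3}\right) = \frac{P}{I} - \frac{2}{3} = - \frac{2}{3} + \frac{P}{I}$)
$b = 1921$
$L = -1921$ ($L = \left(-1\right) 1921 = -1921$)
$L a{\left(-12,-1 \right)} = - 1921 \left(- \frac{2}{3} - \frac{12}{-1}\right) = - 1921 \left(- \frac{2}{3} - -12\right) = - 1921 \left(- \frac{2}{3} + 12\right) = \left(-1921\right) \frac{34}{3} = - \frac{65314}{3}$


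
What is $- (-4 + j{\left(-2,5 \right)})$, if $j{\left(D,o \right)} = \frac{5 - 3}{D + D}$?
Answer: $\frac{9}{2} \approx 4.5$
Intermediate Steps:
$j{\left(D,o \right)} = \frac{1}{D}$ ($j{\left(D,o \right)} = \frac{2}{2 D} = 2 \frac{1}{2 D} = \frac{1}{D}$)
$- (-4 + j{\left(-2,5 \right)}) = - (-4 + \frac{1}{-2}) = - (-4 - \frac{1}{2}) = \left(-1\right) \left(- \frac{9}{2}\right) = \frac{9}{2}$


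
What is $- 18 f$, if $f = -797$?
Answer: $14346$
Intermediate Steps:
$- 18 f = \left(-18\right) \left(-797\right) = 14346$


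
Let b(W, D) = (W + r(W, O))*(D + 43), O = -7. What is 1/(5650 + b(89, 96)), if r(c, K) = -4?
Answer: 1/17465 ≈ 5.7257e-5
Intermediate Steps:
b(W, D) = (-4 + W)*(43 + D) (b(W, D) = (W - 4)*(D + 43) = (-4 + W)*(43 + D))
1/(5650 + b(89, 96)) = 1/(5650 + (-172 - 4*96 + 43*89 + 96*89)) = 1/(5650 + (-172 - 384 + 3827 + 8544)) = 1/(5650 + 11815) = 1/17465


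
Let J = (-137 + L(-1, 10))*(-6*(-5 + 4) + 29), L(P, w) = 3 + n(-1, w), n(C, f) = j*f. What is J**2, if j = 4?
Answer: 10824100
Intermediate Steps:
n(C, f) = 4*f
L(P, w) = 3 + 4*w
J = -3290 (J = (-137 + (3 + 4*10))*(-6*(-5 + 4) + 29) = (-137 + (3 + 40))*(-6*(-1) + 29) = (-137 + 43)*(6 + 29) = -94*35 = -3290)
J**2 = (-3290)**2 = 10824100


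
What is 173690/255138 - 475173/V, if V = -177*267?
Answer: 7191283588/669864819 ≈ 10.735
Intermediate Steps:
V = -47259
173690/255138 - 475173/V = 173690/255138 - 475173/(-47259) = 173690*(1/255138) - 475173*(-1/47259) = 86845/127569 + 52797/5251 = 7191283588/669864819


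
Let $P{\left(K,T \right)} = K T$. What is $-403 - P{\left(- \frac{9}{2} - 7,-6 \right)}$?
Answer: $-472$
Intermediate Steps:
$-403 - P{\left(- \frac{9}{2} - 7,-6 \right)} = -403 - \left(- \frac{9}{2} - 7\right) \left(-6\right) = -403 - \left(- \frac{23}{2}\right) \left(-6\right) = -403 - 69 = -472$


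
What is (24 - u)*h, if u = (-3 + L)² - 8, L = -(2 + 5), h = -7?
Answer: 476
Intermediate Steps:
L = -7 (L = -1*7 = -7)
u = 92 (u = (-3 - 7)² - 8 = (-10)² - 8 = 100 - 8 = 92)
(24 - u)*h = (24 - 1*92)*(-7) = (24 - 92)*(-7) = -68*(-7) = 476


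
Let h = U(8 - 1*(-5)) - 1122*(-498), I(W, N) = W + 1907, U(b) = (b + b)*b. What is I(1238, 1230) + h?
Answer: 562239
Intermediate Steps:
U(b) = 2*b**2 (U(b) = (2*b)*b = 2*b**2)
I(W, N) = 1907 + W
h = 559094 (h = 2*(8 - 1*(-5))**2 - 1122*(-498) = 2*(8 + 5)**2 + 558756 = 2*13**2 + 558756 = 2*169 + 558756 = 338 + 558756 = 559094)
I(1238, 1230) + h = (1907 + 1238) + 559094 = 3145 + 559094 = 562239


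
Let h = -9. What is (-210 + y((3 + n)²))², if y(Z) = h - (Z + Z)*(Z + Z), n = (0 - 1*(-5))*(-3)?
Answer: 6916084569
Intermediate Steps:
n = -15 (n = (0 + 5)*(-3) = 5*(-3) = -15)
y(Z) = -9 - 4*Z² (y(Z) = -9 - (Z + Z)*(Z + Z) = -9 - 2*Z*2*Z = -9 - 4*Z²)
(-210 + y((3 + n)²))² = (-210 + (-9 - 4*(3 - 15)⁴))² = (-210 + (-9 - 4*((-12)²)²))² = (-210 + (-9 - 4*144²))² = (-210 + (-9 - 4*20736))² = (-210 + (-9 - 82944))² = (-210 - 82953)² = (-83163)² = 6916084569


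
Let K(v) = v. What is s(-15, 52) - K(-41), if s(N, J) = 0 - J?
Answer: -11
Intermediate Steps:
s(N, J) = -J
s(-15, 52) - K(-41) = -1*52 - 1*(-41) = -52 + 41 = -11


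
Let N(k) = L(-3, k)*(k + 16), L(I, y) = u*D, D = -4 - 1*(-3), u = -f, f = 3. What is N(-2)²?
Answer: 1764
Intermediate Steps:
u = -3 (u = -1*3 = -3)
D = -1 (D = -4 + 3 = -1)
L(I, y) = 3 (L(I, y) = -3*(-1) = 3)
N(k) = 48 + 3*k (N(k) = 3*(k + 16) = 3*(16 + k) = 48 + 3*k)
N(-2)² = (48 + 3*(-2))² = (48 - 6)² = 42² = 1764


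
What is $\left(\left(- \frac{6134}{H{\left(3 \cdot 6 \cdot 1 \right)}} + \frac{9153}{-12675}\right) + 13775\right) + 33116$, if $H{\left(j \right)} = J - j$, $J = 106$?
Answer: $\frac{8703944581}{185900} \approx 46821.0$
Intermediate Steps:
$H{\left(j \right)} = 106 - j$
$\left(\left(- \frac{6134}{H{\left(3 \cdot 6 \cdot 1 \right)}} + \frac{9153}{-12675}\right) + 13775\right) + 33116 = \left(\left(- \frac{6134}{106 - 3 \cdot 6 \cdot 1} + \frac{9153}{-12675}\right) + 13775\right) + 33116 = \left(\left(- \frac{6134}{106 - 18 \cdot 1} + 9153 \left(- \frac{1}{12675}\right)\right) + 13775\right) + 33116 = \left(\left(- \frac{6134}{106 - 18} - \frac{3051}{4225}\right) + 13775\right) + 33116 = \left(\left(- \frac{6134}{88} - \frac{3051}{4225}\right) + 13775\right) + 33116 = \left(\left(\left(-6134\right) \frac{1}{88} - \frac{3051}{4225}\right) + 13775\right) + 33116 = \left(\left(- \frac{3067}{44} - \frac{3051}{4225}\right) + 13775\right) + 33116 = \left(- \frac{13092319}{185900} + 13775\right) + 33116 = \frac{2547680181}{185900} + 33116 = \frac{8703944581}{185900}$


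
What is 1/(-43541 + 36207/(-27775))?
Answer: -27775/1209387482 ≈ -2.2966e-5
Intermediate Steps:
1/(-43541 + 36207/(-27775)) = 1/(-43541 + 36207*(-1/27775)) = 1/(-43541 - 36207/27775) = 1/(-1209387482/27775) = -27775/1209387482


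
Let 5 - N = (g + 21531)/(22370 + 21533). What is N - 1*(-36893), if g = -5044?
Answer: 1619916407/43903 ≈ 36898.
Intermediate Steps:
N = 203028/43903 (N = 5 - (-5044 + 21531)/(22370 + 21533) = 5 - 16487/43903 = 203028/43903 ≈ 4.6245)
N - 1*(-36893) = 203028/43903 - 1*(-36893) = 203028/43903 + 36893 = 1619916407/43903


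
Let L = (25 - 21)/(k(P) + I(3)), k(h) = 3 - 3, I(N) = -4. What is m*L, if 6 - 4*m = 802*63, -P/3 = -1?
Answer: 12630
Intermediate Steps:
P = 3 (P = -3*(-1) = 3)
k(h) = 0
m = -12630 (m = 3/2 - 401*63/2 = 3/2 - ¼*50526 = 3/2 - 25263/2 = -12630)
L = -1 (L = (25 - 21)/(0 - 4) = 4/(-4) = 4*(-¼) = -1)
m*L = -12630*(-1) = 12630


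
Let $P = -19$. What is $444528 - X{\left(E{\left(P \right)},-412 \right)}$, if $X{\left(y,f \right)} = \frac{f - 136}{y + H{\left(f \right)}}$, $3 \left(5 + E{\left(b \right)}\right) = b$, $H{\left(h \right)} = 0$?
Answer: $\frac{7556154}{17} \approx 4.4448 \cdot 10^{5}$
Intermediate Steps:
$E{\left(b \right)} = -5 + \frac{b}{3}$
$X{\left(y,f \right)} = \frac{-136 + f}{y}$ ($X{\left(y,f \right)} = \frac{f - 136}{y + 0} = \frac{-136 + f}{y}$)
$444528 - X{\left(E{\left(P \right)},-412 \right)} = 444528 - \frac{-136 - 412}{-5 + \frac{1}{3} \left(-19\right)} = 444528 - \frac{1}{-5 - \frac{19}{3}} \left(-548\right) = 444528 - \frac{1}{- \frac{34}{3}} \left(-548\right) = 444528 - \left(- \frac{3}{34}\right) \left(-548\right) = 444528 - \frac{822}{17} = \frac{7556154}{17}$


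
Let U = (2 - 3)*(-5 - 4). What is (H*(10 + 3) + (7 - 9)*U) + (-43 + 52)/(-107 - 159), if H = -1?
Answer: -8255/266 ≈ -31.034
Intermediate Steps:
U = 9 (U = -1*(-9) = 9)
(H*(10 + 3) + (7 - 9)*U) + (-43 + 52)/(-107 - 159) = (-(10 + 3) + (7 - 9)*9) + (-43 + 52)/(-107 - 159) = (-1*13 - 2*9) + 9/(-266) = (-13 - 18) + 9*(-1/266) = -31 - 9/266 = -8255/266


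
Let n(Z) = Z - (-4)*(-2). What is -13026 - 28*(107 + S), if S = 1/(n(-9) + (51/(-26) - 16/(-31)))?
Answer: -238176506/14867 ≈ -16020.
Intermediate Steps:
n(Z) = -8 + Z (n(Z) = Z - 1*8 = Z - 8 = -8 + Z)
S = -806/14867 (S = 1/((-8 - 9) + (51/(-26) - 16/(-31))) = 1/(-17 + (51*(-1/26) - 16*(-1/31))) = 1/(-17 + (-51/26 + 16/31)) = 1/(-17 - 1165/806) = 1/(-14867/806) = -806/14867 ≈ -0.054214)
-13026 - 28*(107 + S) = -13026 - 28*(107 - 806/14867) = -13026 - 28*1589963/14867 = -13026 - 1*44518964/14867 = -13026 - 44518964/14867 = -238176506/14867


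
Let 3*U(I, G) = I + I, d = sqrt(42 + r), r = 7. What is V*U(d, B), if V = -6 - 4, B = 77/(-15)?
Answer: -140/3 ≈ -46.667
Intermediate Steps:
d = 7 (d = sqrt(42 + 7) = sqrt(49) = 7)
B = -77/15 (B = 77*(-1/15) = -77/15 ≈ -5.1333)
U(I, G) = 2*I/3 (U(I, G) = (I + I)/3 = (2*I)/3 = 2*I/3)
V = -10
V*U(d, B) = -20*7/3 = -10*14/3 = -140/3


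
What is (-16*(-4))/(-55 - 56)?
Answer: -64/111 ≈ -0.57658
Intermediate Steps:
(-16*(-4))/(-55 - 56) = 64/(-111) = 64*(-1/111) = -64/111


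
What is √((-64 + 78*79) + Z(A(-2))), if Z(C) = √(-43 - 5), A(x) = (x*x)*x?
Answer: √(6098 + 4*I*√3) ≈ 78.09 + 0.0444*I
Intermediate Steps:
A(x) = x³ (A(x) = x²*x = x³)
Z(C) = 4*I*√3 (Z(C) = √(-48) = 4*I*√3)
√((-64 + 78*79) + Z(A(-2))) = √((-64 + 78*79) + 4*I*√3) = √((-64 + 6162) + 4*I*√3) = √(6098 + 4*I*√3)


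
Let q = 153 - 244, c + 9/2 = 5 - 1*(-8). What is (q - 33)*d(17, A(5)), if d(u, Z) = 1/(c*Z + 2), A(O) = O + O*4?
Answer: -248/429 ≈ -0.57809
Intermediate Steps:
A(O) = 5*O (A(O) = O + 4*O = 5*O)
c = 17/2 (c = -9/2 + (5 - 1*(-8)) = -9/2 + (5 + 8) = -9/2 + 13 = 17/2 ≈ 8.5000)
d(u, Z) = 1/(2 + 17*Z/2) (d(u, Z) = 1/(17*Z/2 + 2) = 1/(2 + 17*Z/2))
q = -91
(q - 33)*d(17, A(5)) = (-91 - 33)*(2/(4 + 17*(5*5))) = -248/(4 + 17*25) = -248/(4 + 425) = -248/429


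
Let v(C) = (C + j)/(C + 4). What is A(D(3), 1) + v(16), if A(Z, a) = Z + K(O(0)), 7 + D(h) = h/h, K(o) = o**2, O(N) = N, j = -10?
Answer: -57/10 ≈ -5.7000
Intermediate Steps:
D(h) = -6 (D(h) = -7 + h/h = -7 + 1 = -6)
A(Z, a) = Z (A(Z, a) = Z + 0**2 = Z + 0 = Z)
v(C) = (-10 + C)/(4 + C) (v(C) = (C - 10)/(C + 4) = (-10 + C)/(4 + C))
A(D(3), 1) + v(16) = -6 + (-10 + 16)/(4 + 16) = -6 + 6/20 = -6 + (1/20)*6 = -6 + 3/10 = -57/10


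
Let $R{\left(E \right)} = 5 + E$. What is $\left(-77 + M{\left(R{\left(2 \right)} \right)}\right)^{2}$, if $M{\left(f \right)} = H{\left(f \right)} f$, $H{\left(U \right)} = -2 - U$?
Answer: $19600$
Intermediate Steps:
$M{\left(f \right)} = f \left(-2 - f\right)$ ($M{\left(f \right)} = \left(-2 - f\right) f = f \left(-2 - f\right)$)
$\left(-77 + M{\left(R{\left(2 \right)} \right)}\right)^{2} = \left(-77 - \left(5 + 2\right) \left(2 + \left(5 + 2\right)\right)\right)^{2} = \left(-77 - 7 \left(2 + 7\right)\right)^{2} = \left(-77 - 7 \cdot 9\right)^{2} = \left(-77 - 63\right)^{2} = \left(-140\right)^{2} = 19600$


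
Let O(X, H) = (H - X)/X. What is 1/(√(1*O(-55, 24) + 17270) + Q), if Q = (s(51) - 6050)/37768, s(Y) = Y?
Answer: 12461362760/1354772102862249 + 1426421824*√52237405/1354772102862249 ≈ 0.0076190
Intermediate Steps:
O(X, H) = (H - X)/X
Q = -5999/37768 (Q = (51 - 6050)/37768 = -5999*1/37768 = -5999/37768 ≈ -0.15884)
1/(√(1*O(-55, 24) + 17270) + Q) = 1/(√(1*((24 - 1*(-55))/(-55)) + 17270) - 5999/37768) = 1/(√(1*(-(24 + 55)/55) + 17270) - 5999/37768) = 1/(√(1*(-1/55*79) + 17270) - 5999/37768) = 1/(√(1*(-79/55) + 17270) - 5999/37768) = 1/(√(-79/55 + 17270) - 5999/37768) = 1/(√(949771/55) - 5999/37768) = 1/(√52237405/55 - 5999/37768) = 1/(-5999/37768 + √52237405/55)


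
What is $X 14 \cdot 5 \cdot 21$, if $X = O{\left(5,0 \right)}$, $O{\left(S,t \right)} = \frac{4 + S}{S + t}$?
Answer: $2646$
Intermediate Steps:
$O{\left(S,t \right)} = \frac{4 + S}{S + t}$
$X = \frac{9}{5}$ ($X = \frac{4 + 5}{5 + 0} = \frac{1}{5} \cdot 9 = \frac{9}{5} \approx 1.8$)
$X 14 \cdot 5 \cdot 21 = \frac{9 \cdot 14 \cdot 5 \cdot 21}{5} = \frac{9 \cdot 70 \cdot 21}{5} = \frac{9}{5} \cdot 1470 = 2646$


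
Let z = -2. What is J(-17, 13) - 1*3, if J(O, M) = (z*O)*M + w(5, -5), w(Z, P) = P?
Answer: 434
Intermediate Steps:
J(O, M) = -5 - 2*M*O (J(O, M) = (-2*O)*M - 5 = -2*M*O - 5 = -5 - 2*M*O)
J(-17, 13) - 1*3 = (-5 - 2*13*(-17)) - 1*3 = (-5 + 442) - 3 = 437 - 3 = 434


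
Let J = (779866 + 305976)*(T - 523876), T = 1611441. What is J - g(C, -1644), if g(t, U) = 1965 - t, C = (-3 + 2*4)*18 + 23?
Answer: 1180923752878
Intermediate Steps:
C = 113 (C = (-3 + 8)*18 + 23 = 5*18 + 23 = 90 + 23 = 113)
J = 1180923754730 (J = (779866 + 305976)*(1611441 - 523876) = 1085842*1087565 = 1180923754730)
J - g(C, -1644) = 1180923754730 - (1965 - 1*113) = 1180923754730 - (1965 - 113) = 1180923754730 - 1*1852 = 1180923754730 - 1852 = 1180923752878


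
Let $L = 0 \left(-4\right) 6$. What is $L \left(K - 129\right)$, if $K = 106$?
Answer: $0$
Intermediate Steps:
$L = 0$ ($L = 0 \cdot 6 = 0$)
$L \left(K - 129\right) = 0 \left(106 - 129\right) = 0 \left(-23\right) = 0$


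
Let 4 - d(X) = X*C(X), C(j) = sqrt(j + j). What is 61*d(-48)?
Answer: 244 + 11712*I*sqrt(6) ≈ 244.0 + 28688.0*I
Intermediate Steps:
C(j) = sqrt(2)*sqrt(j) (C(j) = sqrt(2*j) = sqrt(2)*sqrt(j))
d(X) = 4 - sqrt(2)*X**(3/2) (d(X) = 4 - X*sqrt(2)*sqrt(X) = 4 - sqrt(2)*X**(3/2))
61*d(-48) = 61*(4 - sqrt(2)*(-48)**(3/2)) = 61*(4 - sqrt(2)*(-192*I*sqrt(3))) = 61*(4 + 192*I*sqrt(6)) = 244 + 11712*I*sqrt(6)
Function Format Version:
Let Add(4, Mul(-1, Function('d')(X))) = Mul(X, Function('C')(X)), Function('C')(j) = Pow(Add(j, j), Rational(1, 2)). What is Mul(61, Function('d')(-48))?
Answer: Add(244, Mul(11712, I, Pow(6, Rational(1, 2)))) ≈ Add(244.00, Mul(28688., I))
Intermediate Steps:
Function('C')(j) = Mul(Pow(2, Rational(1, 2)), Pow(j, Rational(1, 2))) (Function('C')(j) = Pow(Mul(2, j), Rational(1, 2)) = Mul(Pow(2, Rational(1, 2)), Pow(j, Rational(1, 2))))
Function('d')(X) = Add(4, Mul(-1, Pow(2, Rational(1, 2)), Pow(X, Rational(3, 2)))) (Function('d')(X) = Add(4, Mul(-1, Mul(X, Mul(Pow(2, Rational(1, 2)), Pow(X, Rational(1, 2)))))) = Add(4, Mul(-1, Mul(Pow(2, Rational(1, 2)), Pow(X, Rational(3, 2))))) = Add(4, Mul(-1, Pow(2, Rational(1, 2)), Pow(X, Rational(3, 2)))))
Mul(61, Function('d')(-48)) = Mul(61, Add(4, Mul(-1, Pow(2, Rational(1, 2)), Pow(-48, Rational(3, 2))))) = Mul(61, Add(4, Mul(-1, Pow(2, Rational(1, 2)), Mul(-192, I, Pow(3, Rational(1, 2)))))) = Mul(61, Add(4, Mul(192, I, Pow(6, Rational(1, 2))))) = Add(244, Mul(11712, I, Pow(6, Rational(1, 2))))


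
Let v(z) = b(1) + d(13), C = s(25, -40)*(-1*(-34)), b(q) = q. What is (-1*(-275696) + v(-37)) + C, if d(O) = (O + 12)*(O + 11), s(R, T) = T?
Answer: 274937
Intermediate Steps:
d(O) = (11 + O)*(12 + O) (d(O) = (12 + O)*(11 + O) = (11 + O)*(12 + O))
C = -1360 (C = -(-40)*(-34) = -40*34 = -1360)
v(z) = 601 (v(z) = 1 + (132 + 13² + 23*13) = 1 + (132 + 169 + 299) = 1 + 600 = 601)
(-1*(-275696) + v(-37)) + C = (-1*(-275696) + 601) - 1360 = (275696 + 601) - 1360 = 276297 - 1360 = 274937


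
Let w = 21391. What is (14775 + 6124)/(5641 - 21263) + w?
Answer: 334149303/15622 ≈ 21390.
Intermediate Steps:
(14775 + 6124)/(5641 - 21263) + w = (14775 + 6124)/(5641 - 21263) + 21391 = 20899/(-15622) + 21391 = 20899*(-1/15622) + 21391 = -20899/15622 + 21391 = 334149303/15622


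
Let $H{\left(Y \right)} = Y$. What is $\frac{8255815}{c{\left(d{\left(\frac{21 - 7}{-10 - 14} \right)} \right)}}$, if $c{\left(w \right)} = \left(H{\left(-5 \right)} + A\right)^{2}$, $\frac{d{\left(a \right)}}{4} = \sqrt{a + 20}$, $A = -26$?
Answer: $\frac{8255815}{961} \approx 8590.9$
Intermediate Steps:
$d{\left(a \right)} = 4 \sqrt{20 + a}$ ($d{\left(a \right)} = 4 \sqrt{a + 20} = 4 \sqrt{20 + a}$)
$c{\left(w \right)} = 961$ ($c{\left(w \right)} = \left(-5 - 26\right)^{2} = \left(-31\right)^{2} = 961$)
$\frac{8255815}{c{\left(d{\left(\frac{21 - 7}{-10 - 14} \right)} \right)}} = \frac{8255815}{961}$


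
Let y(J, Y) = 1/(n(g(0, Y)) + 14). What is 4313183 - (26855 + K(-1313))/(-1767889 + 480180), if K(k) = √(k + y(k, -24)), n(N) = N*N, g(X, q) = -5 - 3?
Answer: 5554124594602/1287709 + I*√7988214/100441302 ≈ 4.3132e+6 + 2.8139e-5*I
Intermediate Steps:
g(X, q) = -8
n(N) = N²
y(J, Y) = 1/78 (y(J, Y) = 1/((-8)² + 14) = 1/(64 + 14) = 1/78)
K(k) = √(1/78 + k) (K(k) = √(k + 1/78) = √(1/78 + k))
4313183 - (26855 + K(-1313))/(-1767889 + 480180) = 4313183 - (26855 + √(78 + 6084*(-1313))/78)/(-1767889 + 480180) = 4313183 - (26855 + √(78 - 7988292)/78)/(-1287709) = 4313183 - (26855 + √(-7988214)/78)*(-1)/1287709 = 4313183 - (26855 + (I*√7988214)/78)*(-1)/1287709 = 4313183 - (26855 + I*√7988214/78)*(-1)/1287709 = 4313183 - (-26855/1287709 - I*√7988214/100441302) = 4313183 + (26855/1287709 + I*√7988214/100441302) = 5554124594602/1287709 + I*√7988214/100441302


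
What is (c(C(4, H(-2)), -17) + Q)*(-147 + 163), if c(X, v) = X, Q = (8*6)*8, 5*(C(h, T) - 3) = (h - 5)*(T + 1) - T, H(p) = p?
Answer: 31008/5 ≈ 6201.6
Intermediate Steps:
C(h, T) = 3 - T/5 + (1 + T)*(-5 + h)/5 (C(h, T) = 3 + ((h - 5)*(T + 1) - T)/5 = 3 + ((-5 + h)*(1 + T) - T)/5 = 3 + ((1 + T)*(-5 + h) - T)/5 = 3 + (-T + (1 + T)*(-5 + h))/5 = 3 + (-T/5 + (1 + T)*(-5 + h)/5) = 3 - T/5 + (1 + T)*(-5 + h)/5)
Q = 384 (Q = 48*8 = 384)
(c(C(4, H(-2)), -17) + Q)*(-147 + 163) = ((2 - 6/5*(-2) + (⅕)*4 + (⅕)*(-2)*4) + 384)*(-147 + 163) = ((2 + 12/5 + ⅘ - 8/5) + 384)*16 = (18/5 + 384)*16 = (1938/5)*16 = 31008/5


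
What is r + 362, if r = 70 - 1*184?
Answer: 248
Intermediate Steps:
r = -114 (r = 70 - 184 = -114)
r + 362 = -114 + 362 = 248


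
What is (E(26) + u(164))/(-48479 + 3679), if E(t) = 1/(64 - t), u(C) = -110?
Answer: 597/243200 ≈ 0.0024548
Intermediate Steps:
(E(26) + u(164))/(-48479 + 3679) = (-1/(-64 + 26) - 110)/(-48479 + 3679) = (-1/(-38) - 110)/(-44800) = (-1*(-1/38) - 110)*(-1/44800) = (1/38 - 110)*(-1/44800) = -4179/38*(-1/44800) = 597/243200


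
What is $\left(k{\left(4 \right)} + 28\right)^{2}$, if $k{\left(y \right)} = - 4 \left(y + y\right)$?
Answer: $16$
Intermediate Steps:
$k{\left(y \right)} = - 8 y$ ($k{\left(y \right)} = - 4 \cdot 2 y = - 8 y$)
$\left(k{\left(4 \right)} + 28\right)^{2} = \left(\left(-8\right) 4 + 28\right)^{2} = \left(-32 + 28\right)^{2} = \left(-4\right)^{2} = 16$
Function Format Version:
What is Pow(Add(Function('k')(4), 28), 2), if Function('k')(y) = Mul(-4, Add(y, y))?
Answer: 16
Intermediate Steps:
Function('k')(y) = Mul(-8, y) (Function('k')(y) = Mul(-4, Mul(2, y)) = Mul(-8, y))
Pow(Add(Function('k')(4), 28), 2) = Pow(Add(Mul(-8, 4), 28), 2) = Pow(Add(-32, 28), 2) = Pow(-4, 2) = 16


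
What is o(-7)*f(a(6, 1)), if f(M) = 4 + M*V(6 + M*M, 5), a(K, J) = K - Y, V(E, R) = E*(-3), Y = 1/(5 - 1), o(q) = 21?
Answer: -900249/64 ≈ -14066.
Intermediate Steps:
Y = ¼ (Y = 1/4 = ¼ ≈ 0.25000)
V(E, R) = -3*E
a(K, J) = -¼ + K (a(K, J) = K - 1*¼ = K - ¼ = -¼ + K)
f(M) = 4 + M*(-18 - 3*M²) (f(M) = 4 + M*(-3*(6 + M*M)) = 4 + M*(-3*(6 + M²)) = 4 + M*(-18 - 3*M²))
o(-7)*f(a(6, 1)) = 21*(4 - 18*(-¼ + 6) - 3*(-¼ + 6)³) = 21*(4 - 18*23/4 - 3*(23/4)³) = 21*(4 - 207/2 - 3*12167/64) = 21*(4 - 207/2 - 36501/64) = 21*(-42869/64) = -900249/64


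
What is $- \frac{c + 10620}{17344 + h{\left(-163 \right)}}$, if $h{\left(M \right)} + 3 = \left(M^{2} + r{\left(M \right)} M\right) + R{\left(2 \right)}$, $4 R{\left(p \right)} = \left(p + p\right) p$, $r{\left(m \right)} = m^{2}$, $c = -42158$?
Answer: $- \frac{31538}{4286835} \approx -0.0073569$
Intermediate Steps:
$R{\left(p \right)} = \frac{p^{2}}{2}$ ($R{\left(p \right)} = \frac{\left(p + p\right) p}{4} = \frac{2 p p}{4} = \frac{2 p^{2}}{4} = \frac{p^{2}}{2}$)
$h{\left(M \right)} = -1 + M^{2} + M^{3}$ ($h{\left(M \right)} = -3 + \left(\left(M^{2} + M^{2} M\right) + \frac{2^{2}}{2}\right) = -3 + \left(\left(M^{2} + M^{3}\right) + \frac{1}{2} \cdot 4\right) = -3 + \left(\left(M^{2} + M^{3}\right) + 2\right) = -3 + \left(2 + M^{2} + M^{3}\right) = -1 + M^{2} + M^{3}$)
$- \frac{c + 10620}{17344 + h{\left(-163 \right)}} = - \frac{-42158 + 10620}{17344 + \left(-1 + \left(-163\right)^{2} + \left(-163\right)^{3}\right)} = - \frac{-31538}{17344 - 4304179} = - \frac{-31538}{-4286835} = - \frac{\left(-31538\right) \left(-1\right)}{4286835} = \left(-1\right) \frac{31538}{4286835} = - \frac{31538}{4286835}$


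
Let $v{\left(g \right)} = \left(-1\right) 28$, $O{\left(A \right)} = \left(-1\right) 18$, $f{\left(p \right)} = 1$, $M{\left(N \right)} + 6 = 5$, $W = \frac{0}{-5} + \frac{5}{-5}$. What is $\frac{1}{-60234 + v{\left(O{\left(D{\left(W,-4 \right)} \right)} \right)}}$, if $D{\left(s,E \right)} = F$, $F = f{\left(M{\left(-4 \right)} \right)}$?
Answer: $- \frac{1}{60262} \approx -1.6594 \cdot 10^{-5}$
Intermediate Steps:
$W = -1$ ($W = 0 \left(- \frac{1}{5}\right) + 5 \left(- \frac{1}{5}\right) = 0 - 1 = -1$)
$M{\left(N \right)} = -1$ ($M{\left(N \right)} = -6 + 5 = -1$)
$F = 1$
$D{\left(s,E \right)} = 1$
$O{\left(A \right)} = -18$
$v{\left(g \right)} = -28$
$\frac{1}{-60234 + v{\left(O{\left(D{\left(W,-4 \right)} \right)} \right)}} = \frac{1}{-60234 - 28} = \frac{1}{-60262} = - \frac{1}{60262}$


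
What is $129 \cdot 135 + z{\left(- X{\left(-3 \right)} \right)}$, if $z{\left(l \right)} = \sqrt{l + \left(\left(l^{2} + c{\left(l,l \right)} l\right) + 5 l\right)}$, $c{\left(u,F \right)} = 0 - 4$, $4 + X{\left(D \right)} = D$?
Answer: $17415 + 3 \sqrt{7} \approx 17423.0$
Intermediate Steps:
$X{\left(D \right)} = -4 + D$
$c{\left(u,F \right)} = -4$ ($c{\left(u,F \right)} = 0 - 4 = -4$)
$z{\left(l \right)} = \sqrt{l^{2} + 2 l}$ ($z{\left(l \right)} = \sqrt{l + \left(\left(l^{2} - 4 l\right) + 5 l\right)} = \sqrt{l + \left(l + l^{2}\right)} = \sqrt{l^{2} + 2 l}$)
$129 \cdot 135 + z{\left(- X{\left(-3 \right)} \right)} = 129 \cdot 135 + \sqrt{- (-4 - 3) \left(2 - \left(-4 - 3\right)\right)} = 17415 + \sqrt{\left(-1\right) \left(-7\right) \left(2 - -7\right)} = 17415 + \sqrt{7 \left(2 + 7\right)} = 17415 + \sqrt{7 \cdot 9} = 17415 + \sqrt{63} = 17415 + 3 \sqrt{7}$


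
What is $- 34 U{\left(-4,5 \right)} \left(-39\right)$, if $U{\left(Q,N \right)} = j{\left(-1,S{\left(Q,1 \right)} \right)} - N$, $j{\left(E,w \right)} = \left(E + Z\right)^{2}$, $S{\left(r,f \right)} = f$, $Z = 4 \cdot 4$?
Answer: $291720$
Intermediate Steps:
$Z = 16$
$j{\left(E,w \right)} = \left(16 + E\right)^{2}$ ($j{\left(E,w \right)} = \left(E + 16\right)^{2} = \left(16 + E\right)^{2}$)
$U{\left(Q,N \right)} = 225 - N$ ($U{\left(Q,N \right)} = \left(16 - 1\right)^{2} - N = 15^{2} - N = 225 - N$)
$- 34 U{\left(-4,5 \right)} \left(-39\right) = - 34 \left(225 - 5\right) \left(-39\right) = \left(-34\right) 220 \left(-39\right) = \left(-7480\right) \left(-39\right) = 291720$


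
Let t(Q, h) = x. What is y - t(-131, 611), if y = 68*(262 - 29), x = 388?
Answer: 15456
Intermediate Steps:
t(Q, h) = 388
y = 15844 (y = 68*233 = 15844)
y - t(-131, 611) = 15844 - 1*388 = 15844 - 388 = 15456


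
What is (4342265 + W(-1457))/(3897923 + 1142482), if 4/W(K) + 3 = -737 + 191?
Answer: 2383903481/2767182345 ≈ 0.86149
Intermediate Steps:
W(K) = -4/549 (W(K) = 4/(-3 + (-737 + 191)) = 4/(-3 - 546) = 4/(-549) = 4*(-1/549) = -4/549)
(4342265 + W(-1457))/(3897923 + 1142482) = (4342265 - 4/549)/(3897923 + 1142482) = (2383903481/549)/5040405 = (2383903481/549)*(1/5040405) = 2383903481/2767182345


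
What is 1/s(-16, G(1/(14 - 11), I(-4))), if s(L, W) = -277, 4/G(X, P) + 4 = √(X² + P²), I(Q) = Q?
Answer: -1/277 ≈ -0.0036101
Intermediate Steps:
G(X, P) = 4/(-4 + √(P² + X²)) (G(X, P) = 4/(-4 + √(X² + P²)) = 4/(-4 + √(P² + X²)))
1/s(-16, G(1/(14 - 11), I(-4))) = 1/(-277) = -1/277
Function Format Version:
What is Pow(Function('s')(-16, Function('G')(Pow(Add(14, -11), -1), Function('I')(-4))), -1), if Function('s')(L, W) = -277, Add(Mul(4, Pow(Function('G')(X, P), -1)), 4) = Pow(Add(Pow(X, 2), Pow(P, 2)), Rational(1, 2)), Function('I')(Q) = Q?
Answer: Rational(-1, 277) ≈ -0.0036101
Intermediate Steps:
Function('G')(X, P) = Mul(4, Pow(Add(-4, Pow(Add(Pow(P, 2), Pow(X, 2)), Rational(1, 2))), -1)) (Function('G')(X, P) = Mul(4, Pow(Add(-4, Pow(Add(Pow(X, 2), Pow(P, 2)), Rational(1, 2))), -1)) = Mul(4, Pow(Add(-4, Pow(Add(Pow(P, 2), Pow(X, 2)), Rational(1, 2))), -1)))
Pow(Function('s')(-16, Function('G')(Pow(Add(14, -11), -1), Function('I')(-4))), -1) = Pow(-277, -1) = Rational(-1, 277)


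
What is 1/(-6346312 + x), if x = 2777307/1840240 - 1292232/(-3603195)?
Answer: -442049571120/2805383672113995337 ≈ -1.5757e-7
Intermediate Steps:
x = 825679714103/442049571120 (x = 2777307*(1/1840240) - 1292232*(-1/3603195) = 2777307/1840240 + 430744/1201065 = 825679714103/442049571120 ≈ 1.8678)
1/(-6346312 + x) = 1/(-6346312 + 825679714103/442049571120) = 1/(-2805383672113995337/442049571120) = -442049571120/2805383672113995337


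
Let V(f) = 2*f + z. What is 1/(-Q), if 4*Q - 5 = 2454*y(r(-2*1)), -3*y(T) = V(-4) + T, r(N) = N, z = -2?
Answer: -4/9821 ≈ -0.00040729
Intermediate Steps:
V(f) = -2 + 2*f (V(f) = 2*f - 2 = -2 + 2*f)
y(T) = 10/3 - T/3 (y(T) = -((-2 + 2*(-4)) + T)/3 = -((-2 - 8) + T)/3 = -(-10 + T)/3 = 10/3 - T/3)
Q = 9821/4 (Q = 5/4 + (2454*(10/3 - (-2)/3))/4 = 5/4 + (2454*(10/3 - ⅓*(-2)))/4 = 5/4 + (2454*(10/3 + ⅔))/4 = 5/4 + (2454*4)/4 = 5/4 + (¼)*9816 = 5/4 + 2454 = 9821/4 ≈ 2455.3)
1/(-Q) = 1/(-1*9821/4) = 1/(-9821/4) = -4/9821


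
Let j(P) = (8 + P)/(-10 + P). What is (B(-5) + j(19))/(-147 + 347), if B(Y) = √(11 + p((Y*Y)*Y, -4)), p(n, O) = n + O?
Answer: 3/200 + I*√118/200 ≈ 0.015 + 0.054314*I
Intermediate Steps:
j(P) = (8 + P)/(-10 + P)
p(n, O) = O + n
B(Y) = √(7 + Y³) (B(Y) = √(11 + (-4 + (Y*Y)*Y)) = √(11 + (-4 + Y²*Y)) = √(11 + (-4 + Y³)) = √(7 + Y³))
(B(-5) + j(19))/(-147 + 347) = (√(7 + (-5)³) + (8 + 19)/(-10 + 19))/(-147 + 347) = (√(7 - 125) + 27/9)/200 = (√(-118) + (⅑)*27)*(1/200) = (I*√118 + 3)*(1/200) = (3 + I*√118)*(1/200) = 3/200 + I*√118/200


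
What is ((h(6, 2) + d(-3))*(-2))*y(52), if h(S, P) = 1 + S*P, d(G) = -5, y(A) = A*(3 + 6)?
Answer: -7488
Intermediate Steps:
y(A) = 9*A (y(A) = A*9 = 9*A)
h(S, P) = 1 + P*S
((h(6, 2) + d(-3))*(-2))*y(52) = (((1 + 2*6) - 5)*(-2))*(9*52) = (((1 + 12) - 5)*(-2))*468 = ((13 - 5)*(-2))*468 = (8*(-2))*468 = -16*468 = -7488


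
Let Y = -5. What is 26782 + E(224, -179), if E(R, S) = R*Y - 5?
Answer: 25657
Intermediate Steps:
E(R, S) = -5 - 5*R (E(R, S) = R*(-5) - 5 = -5*R - 5 = -5 - 5*R)
26782 + E(224, -179) = 26782 + (-5 - 5*224) = 26782 + (-5 - 1120) = 26782 - 1125 = 25657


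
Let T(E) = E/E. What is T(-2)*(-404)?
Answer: -404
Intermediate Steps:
T(E) = 1
T(-2)*(-404) = 1*(-404) = -404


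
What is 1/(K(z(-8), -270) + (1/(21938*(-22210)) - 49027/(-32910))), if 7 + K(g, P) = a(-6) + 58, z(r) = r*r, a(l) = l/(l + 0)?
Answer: 320703329436/17154334361623 ≈ 0.018695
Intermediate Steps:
a(l) = 1 (a(l) = l/l = 1)
z(r) = r²
K(g, P) = 52 (K(g, P) = -7 + (1 + 58) = -7 + 59 = 52)
1/(K(z(-8), -270) + (1/(21938*(-22210)) - 49027/(-32910))) = 1/(52 + (1/(21938*(-22210)) - 49027/(-32910))) = 1/(52 + ((1/21938)*(-1/22210) - 49027*(-1/32910))) = 1/(52 + (-1/487242980 + 49027/32910)) = 1/(52 + 477761230951/320703329436) = 1/(17154334361623/320703329436) = 320703329436/17154334361623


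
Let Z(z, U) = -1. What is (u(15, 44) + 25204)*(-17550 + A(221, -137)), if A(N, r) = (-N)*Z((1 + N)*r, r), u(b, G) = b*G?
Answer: -448197256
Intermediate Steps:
u(b, G) = G*b
A(N, r) = N (A(N, r) = -N*(-1) = N)
(u(15, 44) + 25204)*(-17550 + A(221, -137)) = (44*15 + 25204)*(-17550 + 221) = (660 + 25204)*(-17329) = 25864*(-17329) = -448197256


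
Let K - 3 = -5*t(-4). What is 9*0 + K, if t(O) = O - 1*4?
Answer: 43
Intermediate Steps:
t(O) = -4 + O (t(O) = O - 4 = -4 + O)
K = 43 (K = 3 - 5*(-4 - 4) = 3 - 5*(-8) = 3 + 40 = 43)
9*0 + K = 9*0 + 43 = 0 + 43 = 43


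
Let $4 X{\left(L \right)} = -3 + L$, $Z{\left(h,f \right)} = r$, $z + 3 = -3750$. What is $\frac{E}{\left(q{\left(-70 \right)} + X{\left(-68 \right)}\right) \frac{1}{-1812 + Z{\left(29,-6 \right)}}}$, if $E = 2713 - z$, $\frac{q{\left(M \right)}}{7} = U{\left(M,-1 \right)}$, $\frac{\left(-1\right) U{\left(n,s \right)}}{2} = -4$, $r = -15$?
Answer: $- \frac{5250392}{17} \approx -3.0885 \cdot 10^{5}$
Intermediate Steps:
$z = -3753$ ($z = -3 - 3750 = -3753$)
$Z{\left(h,f \right)} = -15$
$U{\left(n,s \right)} = 8$ ($U{\left(n,s \right)} = \left(-2\right) \left(-4\right) = 8$)
$X{\left(L \right)} = - \frac{3}{4} + \frac{L}{4}$ ($X{\left(L \right)} = \frac{-3 + L}{4} = - \frac{3}{4} + \frac{L}{4}$)
$q{\left(M \right)} = 56$ ($q{\left(M \right)} = 7 \cdot 8 = 56$)
$E = 6466$ ($E = 2713 - -3753 = 2713 + 3753 = 6466$)
$\frac{E}{\left(q{\left(-70 \right)} + X{\left(-68 \right)}\right) \frac{1}{-1812 + Z{\left(29,-6 \right)}}} = \frac{6466}{\left(56 + \left(- \frac{3}{4} + \frac{1}{4} \left(-68\right)\right)\right) \frac{1}{-1812 - 15}} = \frac{6466}{\left(56 - \frac{71}{4}\right) \frac{1}{-1827}} = \frac{6466}{\left(56 - \frac{71}{4}\right) \left(- \frac{1}{1827}\right)} = \frac{6466}{\frac{153}{4} \left(- \frac{1}{1827}\right)} = \frac{6466}{- \frac{17}{812}} = 6466 \left(- \frac{812}{17}\right) = - \frac{5250392}{17}$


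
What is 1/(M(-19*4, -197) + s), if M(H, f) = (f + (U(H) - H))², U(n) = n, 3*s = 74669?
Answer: 3/191096 ≈ 1.5699e-5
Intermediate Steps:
s = 74669/3 (s = (⅓)*74669 = 74669/3 ≈ 24890.)
M(H, f) = f² (M(H, f) = (f + (H - H))² = (f + 0)² = f²)
1/(M(-19*4, -197) + s) = 1/((-197)² + 74669/3) = 1/(38809 + 74669/3) = 1/(191096/3) = 3/191096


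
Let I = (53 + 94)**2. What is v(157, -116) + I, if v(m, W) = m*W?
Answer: 3397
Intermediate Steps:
v(m, W) = W*m
I = 21609 (I = 147**2 = 21609)
v(157, -116) + I = -116*157 + 21609 = -18212 + 21609 = 3397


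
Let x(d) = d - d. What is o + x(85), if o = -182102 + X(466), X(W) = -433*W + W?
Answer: -383414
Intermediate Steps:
x(d) = 0
X(W) = -432*W
o = -383414 (o = -182102 - 432*466 = -182102 - 201312 = -383414)
o + x(85) = -383414 + 0 = -383414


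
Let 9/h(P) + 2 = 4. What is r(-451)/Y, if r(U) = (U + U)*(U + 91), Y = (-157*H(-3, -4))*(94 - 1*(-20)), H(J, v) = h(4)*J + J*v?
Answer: 36080/2983 ≈ 12.095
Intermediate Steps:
h(P) = 9/2 (h(P) = 9/(-2 + 4) = 9/2)
H(J, v) = 9*J/2 + J*v
Y = 26847 (Y = (-157*(-3)*(9 + 2*(-4))/2)*(94 - 1*(-20)) = (-157*(-3)*(9 - 8)/2)*(94 + 20) = -157*(-3)/2*114 = -157*(-3/2)*114 = (471/2)*114 = 26847)
r(U) = 2*U*(91 + U) (r(U) = (2*U)*(91 + U) = 2*U*(91 + U))
r(-451)/Y = (2*(-451)*(91 - 451))/26847 = (2*(-451)*(-360))*(1/26847) = 324720*(1/26847) = 36080/2983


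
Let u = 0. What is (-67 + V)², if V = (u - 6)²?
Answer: 961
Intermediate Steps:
V = 36 (V = (0 - 6)² = (-6)² = 36)
(-67 + V)² = (-67 + 36)² = (-31)² = 961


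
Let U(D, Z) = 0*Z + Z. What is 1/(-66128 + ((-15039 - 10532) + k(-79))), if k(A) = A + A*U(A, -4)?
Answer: -1/91462 ≈ -1.0934e-5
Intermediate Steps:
U(D, Z) = Z (U(D, Z) = 0 + Z = Z)
k(A) = -3*A (k(A) = A + A*(-4) = A - 4*A = -3*A)
1/(-66128 + ((-15039 - 10532) + k(-79))) = 1/(-66128 + ((-15039 - 10532) - 3*(-79))) = 1/(-66128 + (-25571 + 237)) = 1/(-66128 - 25334) = 1/(-91462) = -1/91462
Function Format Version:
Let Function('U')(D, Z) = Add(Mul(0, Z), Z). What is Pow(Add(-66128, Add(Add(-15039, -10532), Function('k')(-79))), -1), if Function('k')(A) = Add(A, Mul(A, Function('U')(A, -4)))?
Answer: Rational(-1, 91462) ≈ -1.0934e-5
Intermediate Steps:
Function('U')(D, Z) = Z (Function('U')(D, Z) = Add(0, Z) = Z)
Function('k')(A) = Mul(-3, A) (Function('k')(A) = Add(A, Mul(A, -4)) = Add(A, Mul(-4, A)) = Mul(-3, A))
Pow(Add(-66128, Add(Add(-15039, -10532), Function('k')(-79))), -1) = Pow(Add(-66128, Add(Add(-15039, -10532), Mul(-3, -79))), -1) = Pow(Add(-66128, Add(-25571, 237)), -1) = Pow(Add(-66128, -25334), -1) = Pow(-91462, -1) = Rational(-1, 91462)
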